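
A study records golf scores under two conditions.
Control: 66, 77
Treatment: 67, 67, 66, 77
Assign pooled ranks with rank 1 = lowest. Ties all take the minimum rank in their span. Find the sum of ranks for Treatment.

12

Sorted (ascending): 66, 66, 67, 67, 77, 77
The 2 values of 66 occupy positions 1–2 → each gets rank 1.
The 2 values of 67 occupy positions 3–4 → each gets rank 3.
The 2 values of 77 occupy positions 5–6 → each gets rank 5.
Treatment values → pooled ranks: 67→3, 67→3, 66→1, 77→5
Rank sum = 3 + 3 + 1 + 5 = 12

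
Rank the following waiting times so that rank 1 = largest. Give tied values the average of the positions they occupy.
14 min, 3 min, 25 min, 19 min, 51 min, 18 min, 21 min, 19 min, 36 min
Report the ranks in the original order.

8, 9, 3, 5.5, 1, 7, 4, 5.5, 2

Sorted (descending): 51, 36, 25, 21, 19, 19, 18, 14, 3
The 2 values of 19 occupy positions 5–6 → average rank (5+6)/2 = 5.5.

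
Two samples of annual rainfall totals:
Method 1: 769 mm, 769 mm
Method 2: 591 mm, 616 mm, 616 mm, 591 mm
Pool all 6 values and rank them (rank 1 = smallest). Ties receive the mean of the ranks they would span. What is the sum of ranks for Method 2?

10

Sorted (ascending): 591, 591, 616, 616, 769, 769
The 2 values of 591 occupy positions 1–2 → average rank (1+2)/2 = 1.5.
The 2 values of 616 occupy positions 3–4 → average rank (3+4)/2 = 3.5.
The 2 values of 769 occupy positions 5–6 → average rank (5+6)/2 = 5.5.
Method 2 values → pooled ranks: 591→1.5, 616→3.5, 616→3.5, 591→1.5
Rank sum = 1.5 + 3.5 + 3.5 + 1.5 = 10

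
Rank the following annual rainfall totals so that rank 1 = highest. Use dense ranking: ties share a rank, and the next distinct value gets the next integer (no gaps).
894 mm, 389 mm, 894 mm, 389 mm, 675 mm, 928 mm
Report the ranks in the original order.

Sorted (descending): 928, 894, 894, 675, 389, 389
The 2 values of 894 share dense rank 2.
The 2 values of 389 share dense rank 4.
Remaining distinct values take the next consecutive integers.

2, 4, 2, 4, 3, 1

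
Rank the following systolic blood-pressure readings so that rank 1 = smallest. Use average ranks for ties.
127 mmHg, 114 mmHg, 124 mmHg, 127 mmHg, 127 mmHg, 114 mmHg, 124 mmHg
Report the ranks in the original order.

6, 1.5, 3.5, 6, 6, 1.5, 3.5

Sorted (ascending): 114, 114, 124, 124, 127, 127, 127
The 2 values of 114 occupy positions 1–2 → average rank (1+2)/2 = 1.5.
The 2 values of 124 occupy positions 3–4 → average rank (3+4)/2 = 3.5.
The 3 values of 127 occupy positions 5–7 → average rank 6.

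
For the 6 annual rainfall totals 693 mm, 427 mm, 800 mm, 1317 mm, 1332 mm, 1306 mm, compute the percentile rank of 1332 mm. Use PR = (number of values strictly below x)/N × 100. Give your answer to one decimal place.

N = 6.
Strictly below 1332: 5. Equal to 1332: 1.
PR = 5/6 × 100 = 83.3

83.3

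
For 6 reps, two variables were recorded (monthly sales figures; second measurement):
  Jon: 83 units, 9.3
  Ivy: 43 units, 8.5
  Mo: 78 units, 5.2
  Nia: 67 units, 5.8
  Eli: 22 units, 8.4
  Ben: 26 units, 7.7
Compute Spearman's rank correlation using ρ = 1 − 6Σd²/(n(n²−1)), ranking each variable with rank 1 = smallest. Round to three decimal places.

Ranks of variable 1: 6, 3, 5, 4, 1, 2
Ranks of variable 2: 6, 5, 1, 2, 4, 3
d = r₁ − r₂: 0, -2, 4, 2, -3, -1
d²: 0, 4, 16, 4, 9, 1; Σd² = 34
ρ = 1 − 6·34/(6·35) = 1 − 204/210 = 0.029

0.029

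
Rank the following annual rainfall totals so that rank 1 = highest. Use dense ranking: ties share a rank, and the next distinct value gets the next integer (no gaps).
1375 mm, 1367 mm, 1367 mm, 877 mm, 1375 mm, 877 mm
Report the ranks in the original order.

Sorted (descending): 1375, 1375, 1367, 1367, 877, 877
The 2 values of 1375 share dense rank 1.
The 2 values of 1367 share dense rank 2.
The 2 values of 877 share dense rank 3.

1, 2, 2, 3, 1, 3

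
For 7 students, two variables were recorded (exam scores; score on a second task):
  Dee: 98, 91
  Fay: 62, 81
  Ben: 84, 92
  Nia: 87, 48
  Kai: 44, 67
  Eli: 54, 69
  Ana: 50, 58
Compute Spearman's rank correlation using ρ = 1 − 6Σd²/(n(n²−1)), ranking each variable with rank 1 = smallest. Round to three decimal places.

0.357

Ranks of variable 1: 7, 4, 5, 6, 1, 3, 2
Ranks of variable 2: 6, 5, 7, 1, 3, 4, 2
d = r₁ − r₂: 1, -1, -2, 5, -2, -1, 0
d²: 1, 1, 4, 25, 4, 1, 0; Σd² = 36
ρ = 1 − 6·36/(7·48) = 1 − 216/336 = 0.357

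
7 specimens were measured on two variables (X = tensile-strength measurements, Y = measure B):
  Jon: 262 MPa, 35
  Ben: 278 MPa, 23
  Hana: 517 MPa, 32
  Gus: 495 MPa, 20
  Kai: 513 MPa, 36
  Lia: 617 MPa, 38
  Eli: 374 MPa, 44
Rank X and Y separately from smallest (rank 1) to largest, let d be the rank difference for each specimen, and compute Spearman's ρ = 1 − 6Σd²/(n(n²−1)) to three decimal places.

Ranks of variable 1: 1, 2, 6, 4, 5, 7, 3
Ranks of variable 2: 4, 2, 3, 1, 5, 6, 7
d = r₁ − r₂: -3, 0, 3, 3, 0, 1, -4
d²: 9, 0, 9, 9, 0, 1, 16; Σd² = 44
ρ = 1 − 6·44/(7·48) = 1 − 264/336 = 0.214

0.214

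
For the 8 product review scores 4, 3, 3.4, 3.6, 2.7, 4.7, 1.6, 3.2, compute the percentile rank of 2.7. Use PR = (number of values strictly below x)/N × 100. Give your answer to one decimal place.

12.5

N = 8.
Strictly below 2.7: 1. Equal to 2.7: 1.
PR = 1/8 × 100 = 12.5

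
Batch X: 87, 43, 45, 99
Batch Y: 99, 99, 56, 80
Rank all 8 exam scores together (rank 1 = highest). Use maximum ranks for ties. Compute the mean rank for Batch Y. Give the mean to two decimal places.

4.25

Sorted (descending): 99, 99, 99, 87, 80, 56, 45, 43
The 3 values of 99 occupy positions 1–3 → each gets rank 3.
Batch Y values → pooled ranks: 99→3, 99→3, 56→6, 80→5
Mean rank = (3 + 3 + 6 + 5) / 4 = 4.25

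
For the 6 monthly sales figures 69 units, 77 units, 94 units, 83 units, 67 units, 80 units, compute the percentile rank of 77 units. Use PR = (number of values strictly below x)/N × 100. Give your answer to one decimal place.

33.3

N = 6.
Strictly below 77: 2. Equal to 77: 1.
PR = 2/6 × 100 = 33.3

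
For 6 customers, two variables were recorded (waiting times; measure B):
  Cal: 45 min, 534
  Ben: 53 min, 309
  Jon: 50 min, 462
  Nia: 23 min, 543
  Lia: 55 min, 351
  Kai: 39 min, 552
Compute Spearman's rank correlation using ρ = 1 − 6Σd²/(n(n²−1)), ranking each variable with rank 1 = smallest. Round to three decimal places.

Ranks of variable 1: 3, 5, 4, 1, 6, 2
Ranks of variable 2: 4, 1, 3, 5, 2, 6
d = r₁ − r₂: -1, 4, 1, -4, 4, -4
d²: 1, 16, 1, 16, 16, 16; Σd² = 66
ρ = 1 − 6·66/(6·35) = 1 − 396/210 = -0.886

-0.886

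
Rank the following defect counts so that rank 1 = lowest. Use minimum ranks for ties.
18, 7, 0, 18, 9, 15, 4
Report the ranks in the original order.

6, 3, 1, 6, 4, 5, 2

Sorted (ascending): 0, 4, 7, 9, 15, 18, 18
The 2 values of 18 occupy positions 6–7 → each gets rank 6.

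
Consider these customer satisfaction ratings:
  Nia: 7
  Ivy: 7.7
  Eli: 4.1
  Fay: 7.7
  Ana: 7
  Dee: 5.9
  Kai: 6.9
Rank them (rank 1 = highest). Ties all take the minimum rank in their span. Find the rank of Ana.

3

Sorted (descending): 7.7, 7.7, 7, 7, 6.9, 5.9, 4.1
The 2 values of 7.7 occupy positions 1–2 → each gets rank 1.
The 2 values of 7 occupy positions 3–4 → each gets rank 3.
Ana has value 7 → rank 3.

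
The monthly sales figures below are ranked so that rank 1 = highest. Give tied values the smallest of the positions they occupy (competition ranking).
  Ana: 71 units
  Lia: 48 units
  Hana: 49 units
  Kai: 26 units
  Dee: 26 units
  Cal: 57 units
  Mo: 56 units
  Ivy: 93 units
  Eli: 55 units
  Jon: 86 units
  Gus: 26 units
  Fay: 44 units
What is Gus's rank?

10

Sorted (descending): 93, 86, 71, 57, 56, 55, 49, 48, 44, 26, 26, 26
The 3 values of 26 occupy positions 10–12 → each gets rank 10.
Gus has value 26 units → rank 10.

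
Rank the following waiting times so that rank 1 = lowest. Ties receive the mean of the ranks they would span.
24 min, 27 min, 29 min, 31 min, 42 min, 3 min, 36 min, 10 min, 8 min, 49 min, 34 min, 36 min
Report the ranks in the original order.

4, 5, 6, 7, 11, 1, 9.5, 3, 2, 12, 8, 9.5

Sorted (ascending): 3, 8, 10, 24, 27, 29, 31, 34, 36, 36, 42, 49
The 2 values of 36 occupy positions 9–10 → average rank (9+10)/2 = 9.5.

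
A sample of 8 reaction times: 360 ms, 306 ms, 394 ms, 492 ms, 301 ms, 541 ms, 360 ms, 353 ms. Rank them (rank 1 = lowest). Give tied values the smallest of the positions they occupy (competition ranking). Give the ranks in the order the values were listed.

4, 2, 6, 7, 1, 8, 4, 3

Sorted (ascending): 301, 306, 353, 360, 360, 394, 492, 541
The 2 values of 360 occupy positions 4–5 → each gets rank 4.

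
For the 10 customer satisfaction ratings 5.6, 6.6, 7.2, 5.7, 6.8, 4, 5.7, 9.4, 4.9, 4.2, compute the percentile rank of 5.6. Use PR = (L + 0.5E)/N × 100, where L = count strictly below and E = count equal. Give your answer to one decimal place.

35.0

N = 10.
Strictly below 5.6: 3. Equal to 5.6: 1.
PR = (3 + 0.5·1)/10 × 100 = 35.0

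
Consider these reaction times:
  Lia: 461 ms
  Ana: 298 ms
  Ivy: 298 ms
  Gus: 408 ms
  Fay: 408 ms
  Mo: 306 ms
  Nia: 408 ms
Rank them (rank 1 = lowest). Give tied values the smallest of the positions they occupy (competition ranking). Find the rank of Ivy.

1

Sorted (ascending): 298, 298, 306, 408, 408, 408, 461
The 2 values of 298 occupy positions 1–2 → each gets rank 1.
The 3 values of 408 occupy positions 4–6 → each gets rank 4.
Ivy has value 298 ms → rank 1.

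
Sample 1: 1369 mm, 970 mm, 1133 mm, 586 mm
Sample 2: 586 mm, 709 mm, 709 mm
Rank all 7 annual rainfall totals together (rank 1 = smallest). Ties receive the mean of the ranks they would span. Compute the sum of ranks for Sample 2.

8.5

Sorted (ascending): 586, 586, 709, 709, 970, 1133, 1369
The 2 values of 586 occupy positions 1–2 → average rank (1+2)/2 = 1.5.
The 2 values of 709 occupy positions 3–4 → average rank (3+4)/2 = 3.5.
Sample 2 values → pooled ranks: 586→1.5, 709→3.5, 709→3.5
Rank sum = 1.5 + 3.5 + 3.5 = 8.5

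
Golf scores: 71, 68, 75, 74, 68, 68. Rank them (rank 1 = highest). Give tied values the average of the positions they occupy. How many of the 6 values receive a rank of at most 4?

3

Sorted (descending): 75, 74, 71, 68, 68, 68
The 3 values of 68 occupy positions 4–6 → average rank 5.
Ranks ≤ 4: {1, 2, 3} → 3 values.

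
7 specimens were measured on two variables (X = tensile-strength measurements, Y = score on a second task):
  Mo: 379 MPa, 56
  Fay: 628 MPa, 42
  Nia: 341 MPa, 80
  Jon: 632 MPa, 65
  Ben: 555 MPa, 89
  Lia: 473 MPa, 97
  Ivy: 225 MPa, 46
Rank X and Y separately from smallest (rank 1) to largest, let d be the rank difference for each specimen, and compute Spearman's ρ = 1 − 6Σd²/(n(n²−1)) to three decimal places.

0.036

Ranks of variable 1: 3, 6, 2, 7, 5, 4, 1
Ranks of variable 2: 3, 1, 5, 4, 6, 7, 2
d = r₁ − r₂: 0, 5, -3, 3, -1, -3, -1
d²: 0, 25, 9, 9, 1, 9, 1; Σd² = 54
ρ = 1 − 6·54/(7·48) = 1 − 324/336 = 0.036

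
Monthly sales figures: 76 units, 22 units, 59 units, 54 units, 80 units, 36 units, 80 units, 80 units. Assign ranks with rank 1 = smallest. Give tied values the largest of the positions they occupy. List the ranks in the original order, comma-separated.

Sorted (ascending): 22, 36, 54, 59, 76, 80, 80, 80
The 3 values of 80 occupy positions 6–8 → each gets rank 8.

5, 1, 4, 3, 8, 2, 8, 8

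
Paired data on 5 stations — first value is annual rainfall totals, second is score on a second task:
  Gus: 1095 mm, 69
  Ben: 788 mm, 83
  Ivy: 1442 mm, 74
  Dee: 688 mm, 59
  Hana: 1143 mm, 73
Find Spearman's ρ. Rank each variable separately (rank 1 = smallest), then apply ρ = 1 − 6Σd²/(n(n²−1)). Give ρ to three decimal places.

Ranks of variable 1: 3, 2, 5, 1, 4
Ranks of variable 2: 2, 5, 4, 1, 3
d = r₁ − r₂: 1, -3, 1, 0, 1
d²: 1, 9, 1, 0, 1; Σd² = 12
ρ = 1 − 6·12/(5·24) = 1 − 72/120 = 0.400

0.400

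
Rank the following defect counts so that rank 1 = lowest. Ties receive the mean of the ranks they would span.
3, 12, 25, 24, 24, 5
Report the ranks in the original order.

1, 3, 6, 4.5, 4.5, 2

Sorted (ascending): 3, 5, 12, 24, 24, 25
The 2 values of 24 occupy positions 4–5 → average rank (4+5)/2 = 4.5.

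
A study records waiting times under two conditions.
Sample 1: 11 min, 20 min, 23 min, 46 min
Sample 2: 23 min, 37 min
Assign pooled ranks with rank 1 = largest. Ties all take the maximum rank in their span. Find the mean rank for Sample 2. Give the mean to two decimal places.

Sorted (descending): 46, 37, 23, 23, 20, 11
The 2 values of 23 occupy positions 3–4 → each gets rank 4.
Sample 2 values → pooled ranks: 23→4, 37→2
Mean rank = (4 + 2) / 2 = 3.00

3.00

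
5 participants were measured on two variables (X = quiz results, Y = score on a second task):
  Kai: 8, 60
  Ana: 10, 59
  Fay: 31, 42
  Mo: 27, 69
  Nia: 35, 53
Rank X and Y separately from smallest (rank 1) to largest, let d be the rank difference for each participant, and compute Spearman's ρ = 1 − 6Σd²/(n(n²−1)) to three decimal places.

-0.600

Ranks of variable 1: 1, 2, 4, 3, 5
Ranks of variable 2: 4, 3, 1, 5, 2
d = r₁ − r₂: -3, -1, 3, -2, 3
d²: 9, 1, 9, 4, 9; Σd² = 32
ρ = 1 − 6·32/(5·24) = 1 − 192/120 = -0.600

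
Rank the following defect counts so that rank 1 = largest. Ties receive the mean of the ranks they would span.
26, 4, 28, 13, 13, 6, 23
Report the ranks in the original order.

2, 7, 1, 4.5, 4.5, 6, 3

Sorted (descending): 28, 26, 23, 13, 13, 6, 4
The 2 values of 13 occupy positions 4–5 → average rank (4+5)/2 = 4.5.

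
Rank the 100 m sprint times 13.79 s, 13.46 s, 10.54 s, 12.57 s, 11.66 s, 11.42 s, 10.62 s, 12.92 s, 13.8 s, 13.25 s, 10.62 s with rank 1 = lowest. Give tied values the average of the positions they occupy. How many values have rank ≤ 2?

Sorted (ascending): 10.54, 10.62, 10.62, 11.42, 11.66, 12.57, 12.92, 13.25, 13.46, 13.79, 13.8
The 2 values of 10.62 occupy positions 2–3 → average rank (2+3)/2 = 2.5.
Ranks ≤ 2: {1} → 1 value.

1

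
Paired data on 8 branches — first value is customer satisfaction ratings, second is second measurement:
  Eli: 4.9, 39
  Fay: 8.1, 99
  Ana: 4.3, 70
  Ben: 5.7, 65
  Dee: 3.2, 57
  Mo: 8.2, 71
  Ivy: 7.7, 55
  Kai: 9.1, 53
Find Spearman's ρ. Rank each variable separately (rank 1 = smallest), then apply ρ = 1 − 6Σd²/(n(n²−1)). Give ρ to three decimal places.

0.119

Ranks of variable 1: 3, 6, 2, 4, 1, 7, 5, 8
Ranks of variable 2: 1, 8, 6, 5, 4, 7, 3, 2
d = r₁ − r₂: 2, -2, -4, -1, -3, 0, 2, 6
d²: 4, 4, 16, 1, 9, 0, 4, 36; Σd² = 74
ρ = 1 − 6·74/(8·63) = 1 − 444/504 = 0.119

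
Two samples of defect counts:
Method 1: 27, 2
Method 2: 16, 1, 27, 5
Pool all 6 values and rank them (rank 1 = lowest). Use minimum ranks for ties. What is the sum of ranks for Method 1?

7

Sorted (ascending): 1, 2, 5, 16, 27, 27
The 2 values of 27 occupy positions 5–6 → each gets rank 5.
Method 1 values → pooled ranks: 27→5, 2→2
Rank sum = 5 + 2 = 7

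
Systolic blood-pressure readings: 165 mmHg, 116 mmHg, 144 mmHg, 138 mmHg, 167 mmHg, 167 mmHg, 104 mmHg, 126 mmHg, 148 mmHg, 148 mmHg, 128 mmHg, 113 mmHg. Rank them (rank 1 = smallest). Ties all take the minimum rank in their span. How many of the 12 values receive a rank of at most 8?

Sorted (ascending): 104, 113, 116, 126, 128, 138, 144, 148, 148, 165, 167, 167
The 2 values of 148 occupy positions 8–9 → each gets rank 8.
The 2 values of 167 occupy positions 11–12 → each gets rank 11.
Ranks ≤ 8: {1, 2, 3, 4, 5, 6, 7, 8, 8} → 9 values.

9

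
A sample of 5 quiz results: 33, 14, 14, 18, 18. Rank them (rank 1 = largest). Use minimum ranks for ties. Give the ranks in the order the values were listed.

1, 4, 4, 2, 2

Sorted (descending): 33, 18, 18, 14, 14
The 2 values of 18 occupy positions 2–3 → each gets rank 2.
The 2 values of 14 occupy positions 4–5 → each gets rank 4.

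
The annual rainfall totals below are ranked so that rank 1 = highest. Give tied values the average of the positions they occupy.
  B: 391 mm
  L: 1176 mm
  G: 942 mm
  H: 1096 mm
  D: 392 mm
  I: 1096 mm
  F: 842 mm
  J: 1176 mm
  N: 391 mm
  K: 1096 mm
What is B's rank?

9.5

Sorted (descending): 1176, 1176, 1096, 1096, 1096, 942, 842, 392, 391, 391
The 2 values of 1176 occupy positions 1–2 → average rank (1+2)/2 = 1.5.
The 3 values of 1096 occupy positions 3–5 → average rank 4.
The 2 values of 391 occupy positions 9–10 → average rank (9+10)/2 = 9.5.
B has value 391 mm → rank 9.5.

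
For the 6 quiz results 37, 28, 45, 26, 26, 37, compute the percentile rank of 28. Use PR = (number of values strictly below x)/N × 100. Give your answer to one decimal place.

33.3

N = 6.
Strictly below 28: 2. Equal to 28: 1.
PR = 2/6 × 100 = 33.3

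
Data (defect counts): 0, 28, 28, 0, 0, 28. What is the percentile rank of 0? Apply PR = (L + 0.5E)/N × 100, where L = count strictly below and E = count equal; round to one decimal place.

N = 6.
Strictly below 0: 0. Equal to 0: 3.
PR = (0 + 0.5·3)/6 × 100 = 25.0

25.0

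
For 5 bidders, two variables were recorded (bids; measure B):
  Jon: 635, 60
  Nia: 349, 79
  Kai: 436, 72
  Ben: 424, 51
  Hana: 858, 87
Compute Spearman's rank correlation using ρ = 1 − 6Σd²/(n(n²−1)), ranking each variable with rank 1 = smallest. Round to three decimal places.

Ranks of variable 1: 4, 1, 3, 2, 5
Ranks of variable 2: 2, 4, 3, 1, 5
d = r₁ − r₂: 2, -3, 0, 1, 0
d²: 4, 9, 0, 1, 0; Σd² = 14
ρ = 1 − 6·14/(5·24) = 1 − 84/120 = 0.300

0.300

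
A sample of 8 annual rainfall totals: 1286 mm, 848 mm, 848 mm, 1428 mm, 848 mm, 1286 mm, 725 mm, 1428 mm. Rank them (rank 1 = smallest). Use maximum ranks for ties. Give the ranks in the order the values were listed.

Sorted (ascending): 725, 848, 848, 848, 1286, 1286, 1428, 1428
The 3 values of 848 occupy positions 2–4 → each gets rank 4.
The 2 values of 1286 occupy positions 5–6 → each gets rank 6.
The 2 values of 1428 occupy positions 7–8 → each gets rank 8.

6, 4, 4, 8, 4, 6, 1, 8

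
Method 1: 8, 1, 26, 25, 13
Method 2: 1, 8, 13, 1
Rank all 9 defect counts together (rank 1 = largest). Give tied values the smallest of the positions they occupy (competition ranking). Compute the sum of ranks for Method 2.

Sorted (descending): 26, 25, 13, 13, 8, 8, 1, 1, 1
The 2 values of 13 occupy positions 3–4 → each gets rank 3.
The 2 values of 8 occupy positions 5–6 → each gets rank 5.
The 3 values of 1 occupy positions 7–9 → each gets rank 7.
Method 2 values → pooled ranks: 1→7, 8→5, 13→3, 1→7
Rank sum = 7 + 5 + 3 + 7 = 22

22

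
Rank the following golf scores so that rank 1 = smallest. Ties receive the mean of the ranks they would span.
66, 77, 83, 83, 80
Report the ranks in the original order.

Sorted (ascending): 66, 77, 80, 83, 83
The 2 values of 83 occupy positions 4–5 → average rank (4+5)/2 = 4.5.

1, 2, 4.5, 4.5, 3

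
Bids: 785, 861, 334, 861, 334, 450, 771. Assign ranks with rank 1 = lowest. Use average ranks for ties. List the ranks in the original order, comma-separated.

Sorted (ascending): 334, 334, 450, 771, 785, 861, 861
The 2 values of 334 occupy positions 1–2 → average rank (1+2)/2 = 1.5.
The 2 values of 861 occupy positions 6–7 → average rank (6+7)/2 = 6.5.

5, 6.5, 1.5, 6.5, 1.5, 3, 4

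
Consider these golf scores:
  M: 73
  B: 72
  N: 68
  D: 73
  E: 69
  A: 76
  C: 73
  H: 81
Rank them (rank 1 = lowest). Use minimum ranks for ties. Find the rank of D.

4

Sorted (ascending): 68, 69, 72, 73, 73, 73, 76, 81
The 3 values of 73 occupy positions 4–6 → each gets rank 4.
D has value 73 → rank 4.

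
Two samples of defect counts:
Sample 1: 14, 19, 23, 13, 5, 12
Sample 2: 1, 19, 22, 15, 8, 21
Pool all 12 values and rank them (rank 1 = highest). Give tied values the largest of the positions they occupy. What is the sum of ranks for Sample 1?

Sorted (descending): 23, 22, 21, 19, 19, 15, 14, 13, 12, 8, 5, 1
The 2 values of 19 occupy positions 4–5 → each gets rank 5.
Sample 1 values → pooled ranks: 14→7, 19→5, 23→1, 13→8, 5→11, 12→9
Rank sum = 7 + 5 + 1 + 8 + 11 + 9 = 41

41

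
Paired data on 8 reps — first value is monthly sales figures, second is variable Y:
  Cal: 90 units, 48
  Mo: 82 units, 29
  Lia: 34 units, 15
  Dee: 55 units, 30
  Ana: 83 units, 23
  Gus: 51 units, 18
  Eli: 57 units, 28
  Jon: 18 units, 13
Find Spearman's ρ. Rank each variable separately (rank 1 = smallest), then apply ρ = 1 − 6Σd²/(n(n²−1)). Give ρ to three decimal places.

Ranks of variable 1: 8, 6, 2, 4, 7, 3, 5, 1
Ranks of variable 2: 8, 6, 2, 7, 4, 3, 5, 1
d = r₁ − r₂: 0, 0, 0, -3, 3, 0, 0, 0
d²: 0, 0, 0, 9, 9, 0, 0, 0; Σd² = 18
ρ = 1 − 6·18/(8·63) = 1 − 108/504 = 0.786

0.786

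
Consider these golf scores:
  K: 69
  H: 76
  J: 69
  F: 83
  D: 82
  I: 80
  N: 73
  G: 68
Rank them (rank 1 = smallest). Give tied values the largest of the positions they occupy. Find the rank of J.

Sorted (ascending): 68, 69, 69, 73, 76, 80, 82, 83
The 2 values of 69 occupy positions 2–3 → each gets rank 3.
J has value 69 → rank 3.

3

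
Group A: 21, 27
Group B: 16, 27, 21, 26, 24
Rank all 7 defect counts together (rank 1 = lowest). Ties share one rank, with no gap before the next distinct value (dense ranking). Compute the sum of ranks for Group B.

15

Sorted (ascending): 16, 21, 21, 24, 26, 27, 27
The 2 values of 21 share dense rank 2.
The 2 values of 27 share dense rank 5.
Remaining distinct values take the next consecutive integers.
Group B values → pooled ranks: 16→1, 27→5, 21→2, 26→4, 24→3
Rank sum = 1 + 5 + 2 + 4 + 3 = 15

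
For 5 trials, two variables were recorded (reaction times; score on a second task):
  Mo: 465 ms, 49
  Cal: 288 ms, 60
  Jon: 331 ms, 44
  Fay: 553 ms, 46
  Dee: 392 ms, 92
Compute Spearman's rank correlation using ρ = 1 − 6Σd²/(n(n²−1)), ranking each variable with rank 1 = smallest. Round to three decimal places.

-0.200

Ranks of variable 1: 4, 1, 2, 5, 3
Ranks of variable 2: 3, 4, 1, 2, 5
d = r₁ − r₂: 1, -3, 1, 3, -2
d²: 1, 9, 1, 9, 4; Σd² = 24
ρ = 1 − 6·24/(5·24) = 1 − 144/120 = -0.200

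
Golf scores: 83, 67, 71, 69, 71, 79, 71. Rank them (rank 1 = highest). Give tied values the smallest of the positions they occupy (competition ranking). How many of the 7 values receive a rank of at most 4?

Sorted (descending): 83, 79, 71, 71, 71, 69, 67
The 3 values of 71 occupy positions 3–5 → each gets rank 3.
Ranks ≤ 4: {1, 2, 3, 3, 3} → 5 values.

5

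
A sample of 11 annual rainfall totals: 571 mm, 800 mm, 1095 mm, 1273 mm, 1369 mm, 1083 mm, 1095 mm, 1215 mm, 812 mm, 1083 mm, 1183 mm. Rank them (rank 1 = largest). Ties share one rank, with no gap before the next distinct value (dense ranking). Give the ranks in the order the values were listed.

9, 8, 5, 2, 1, 6, 5, 3, 7, 6, 4

Sorted (descending): 1369, 1273, 1215, 1183, 1095, 1095, 1083, 1083, 812, 800, 571
The 2 values of 1095 share dense rank 5.
The 2 values of 1083 share dense rank 6.
Remaining distinct values take the next consecutive integers.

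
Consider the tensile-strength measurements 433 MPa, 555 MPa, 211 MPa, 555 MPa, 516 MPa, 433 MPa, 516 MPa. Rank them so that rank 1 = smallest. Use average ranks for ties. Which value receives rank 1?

Sorted (ascending): 211, 433, 433, 516, 516, 555, 555
The 2 values of 433 occupy positions 2–3 → average rank (2+3)/2 = 2.5.
The 2 values of 516 occupy positions 4–5 → average rank (4+5)/2 = 4.5.
The 2 values of 555 occupy positions 6–7 → average rank (6+7)/2 = 6.5.
Rank 1 → value 211.

211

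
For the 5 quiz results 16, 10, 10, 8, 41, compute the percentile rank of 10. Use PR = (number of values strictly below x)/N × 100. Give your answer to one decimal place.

20.0

N = 5.
Strictly below 10: 1. Equal to 10: 2.
PR = 1/5 × 100 = 20.0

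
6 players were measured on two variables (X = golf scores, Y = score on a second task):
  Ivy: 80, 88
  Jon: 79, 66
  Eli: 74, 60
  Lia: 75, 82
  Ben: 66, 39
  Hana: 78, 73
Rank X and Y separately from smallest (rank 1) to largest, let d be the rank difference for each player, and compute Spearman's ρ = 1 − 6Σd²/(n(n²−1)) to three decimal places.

Ranks of variable 1: 6, 5, 2, 3, 1, 4
Ranks of variable 2: 6, 3, 2, 5, 1, 4
d = r₁ − r₂: 0, 2, 0, -2, 0, 0
d²: 0, 4, 0, 4, 0, 0; Σd² = 8
ρ = 1 − 6·8/(6·35) = 1 − 48/210 = 0.771

0.771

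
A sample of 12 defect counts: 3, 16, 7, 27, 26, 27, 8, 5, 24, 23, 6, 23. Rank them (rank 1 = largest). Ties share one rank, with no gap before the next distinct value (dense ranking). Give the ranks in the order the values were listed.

Sorted (descending): 27, 27, 26, 24, 23, 23, 16, 8, 7, 6, 5, 3
The 2 values of 27 share dense rank 1.
The 2 values of 23 share dense rank 4.
Remaining distinct values take the next consecutive integers.

10, 5, 7, 1, 2, 1, 6, 9, 3, 4, 8, 4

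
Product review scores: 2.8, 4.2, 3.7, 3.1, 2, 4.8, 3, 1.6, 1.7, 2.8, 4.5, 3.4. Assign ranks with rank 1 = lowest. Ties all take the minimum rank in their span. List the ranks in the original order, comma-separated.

Sorted (ascending): 1.6, 1.7, 2, 2.8, 2.8, 3, 3.1, 3.4, 3.7, 4.2, 4.5, 4.8
The 2 values of 2.8 occupy positions 4–5 → each gets rank 4.

4, 10, 9, 7, 3, 12, 6, 1, 2, 4, 11, 8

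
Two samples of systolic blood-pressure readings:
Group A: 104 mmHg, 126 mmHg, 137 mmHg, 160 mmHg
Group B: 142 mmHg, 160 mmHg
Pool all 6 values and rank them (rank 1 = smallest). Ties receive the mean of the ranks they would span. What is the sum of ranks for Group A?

11.5

Sorted (ascending): 104, 126, 137, 142, 160, 160
The 2 values of 160 occupy positions 5–6 → average rank (5+6)/2 = 5.5.
Group A values → pooled ranks: 104→1, 126→2, 137→3, 160→5.5
Rank sum = 1 + 2 + 3 + 5.5 = 11.5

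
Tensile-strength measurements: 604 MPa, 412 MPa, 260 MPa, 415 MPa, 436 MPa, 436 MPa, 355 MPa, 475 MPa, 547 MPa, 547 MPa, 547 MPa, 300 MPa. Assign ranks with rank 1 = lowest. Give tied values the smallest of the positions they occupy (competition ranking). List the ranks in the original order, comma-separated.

Sorted (ascending): 260, 300, 355, 412, 415, 436, 436, 475, 547, 547, 547, 604
The 2 values of 436 occupy positions 6–7 → each gets rank 6.
The 3 values of 547 occupy positions 9–11 → each gets rank 9.

12, 4, 1, 5, 6, 6, 3, 8, 9, 9, 9, 2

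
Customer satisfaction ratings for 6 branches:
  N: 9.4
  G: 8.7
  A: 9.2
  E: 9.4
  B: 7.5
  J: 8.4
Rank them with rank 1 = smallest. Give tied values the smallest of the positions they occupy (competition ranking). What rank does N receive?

5

Sorted (ascending): 7.5, 8.4, 8.7, 9.2, 9.4, 9.4
The 2 values of 9.4 occupy positions 5–6 → each gets rank 5.
N has value 9.4 → rank 5.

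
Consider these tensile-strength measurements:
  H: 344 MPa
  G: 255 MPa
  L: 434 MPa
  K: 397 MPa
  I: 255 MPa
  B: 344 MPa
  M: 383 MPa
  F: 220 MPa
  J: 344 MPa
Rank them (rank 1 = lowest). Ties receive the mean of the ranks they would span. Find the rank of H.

Sorted (ascending): 220, 255, 255, 344, 344, 344, 383, 397, 434
The 2 values of 255 occupy positions 2–3 → average rank (2+3)/2 = 2.5.
The 3 values of 344 occupy positions 4–6 → average rank 5.
H has value 344 MPa → rank 5.

5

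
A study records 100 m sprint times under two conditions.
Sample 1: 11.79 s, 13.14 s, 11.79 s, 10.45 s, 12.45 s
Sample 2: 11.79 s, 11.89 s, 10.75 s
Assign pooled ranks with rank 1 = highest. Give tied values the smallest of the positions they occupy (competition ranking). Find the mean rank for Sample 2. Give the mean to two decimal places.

Sorted (descending): 13.14, 12.45, 11.89, 11.79, 11.79, 11.79, 10.75, 10.45
The 3 values of 11.79 occupy positions 4–6 → each gets rank 4.
Sample 2 values → pooled ranks: 11.79→4, 11.89→3, 10.75→7
Mean rank = (4 + 3 + 7) / 3 = 4.67

4.67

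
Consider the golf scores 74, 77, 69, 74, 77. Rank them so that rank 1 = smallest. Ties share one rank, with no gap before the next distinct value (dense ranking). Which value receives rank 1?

69

Sorted (ascending): 69, 74, 74, 77, 77
The 2 values of 74 share dense rank 2.
The 2 values of 77 share dense rank 3.
Remaining distinct values take the next consecutive integers.
Rank 1 → value 69.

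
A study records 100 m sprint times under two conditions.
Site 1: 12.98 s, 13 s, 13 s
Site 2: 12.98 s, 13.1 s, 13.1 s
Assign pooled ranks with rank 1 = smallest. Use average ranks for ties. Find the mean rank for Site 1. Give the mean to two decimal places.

Sorted (ascending): 12.98, 12.98, 13, 13, 13.1, 13.1
The 2 values of 12.98 occupy positions 1–2 → average rank (1+2)/2 = 1.5.
The 2 values of 13 occupy positions 3–4 → average rank (3+4)/2 = 3.5.
The 2 values of 13.1 occupy positions 5–6 → average rank (5+6)/2 = 5.5.
Site 1 values → pooled ranks: 12.98→1.5, 13→3.5, 13→3.5
Mean rank = (1.5 + 3.5 + 3.5) / 3 = 2.83

2.83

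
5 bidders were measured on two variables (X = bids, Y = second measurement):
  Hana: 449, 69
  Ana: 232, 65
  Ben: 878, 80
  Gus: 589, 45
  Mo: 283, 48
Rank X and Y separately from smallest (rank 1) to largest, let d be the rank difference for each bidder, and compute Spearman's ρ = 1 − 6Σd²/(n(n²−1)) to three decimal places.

Ranks of variable 1: 3, 1, 5, 4, 2
Ranks of variable 2: 4, 3, 5, 1, 2
d = r₁ − r₂: -1, -2, 0, 3, 0
d²: 1, 4, 0, 9, 0; Σd² = 14
ρ = 1 − 6·14/(5·24) = 1 − 84/120 = 0.300

0.300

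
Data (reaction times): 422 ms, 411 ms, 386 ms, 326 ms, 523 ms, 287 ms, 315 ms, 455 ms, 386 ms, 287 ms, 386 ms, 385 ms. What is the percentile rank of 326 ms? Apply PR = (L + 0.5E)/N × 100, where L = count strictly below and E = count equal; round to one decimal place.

N = 12.
Strictly below 326: 3. Equal to 326: 1.
PR = (3 + 0.5·1)/12 × 100 = 29.2

29.2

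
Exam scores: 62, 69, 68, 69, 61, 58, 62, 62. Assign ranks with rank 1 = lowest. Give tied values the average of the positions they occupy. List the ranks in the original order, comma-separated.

Sorted (ascending): 58, 61, 62, 62, 62, 68, 69, 69
The 3 values of 62 occupy positions 3–5 → average rank 4.
The 2 values of 69 occupy positions 7–8 → average rank (7+8)/2 = 7.5.

4, 7.5, 6, 7.5, 2, 1, 4, 4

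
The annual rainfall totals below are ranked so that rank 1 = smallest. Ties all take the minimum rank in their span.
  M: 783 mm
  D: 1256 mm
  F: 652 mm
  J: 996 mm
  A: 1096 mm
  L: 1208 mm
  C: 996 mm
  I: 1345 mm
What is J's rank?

3

Sorted (ascending): 652, 783, 996, 996, 1096, 1208, 1256, 1345
The 2 values of 996 occupy positions 3–4 → each gets rank 3.
J has value 996 mm → rank 3.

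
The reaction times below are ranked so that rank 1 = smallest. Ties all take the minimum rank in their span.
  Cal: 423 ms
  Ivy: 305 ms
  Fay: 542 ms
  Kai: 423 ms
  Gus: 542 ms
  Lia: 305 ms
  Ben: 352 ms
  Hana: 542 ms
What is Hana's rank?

Sorted (ascending): 305, 305, 352, 423, 423, 542, 542, 542
The 2 values of 305 occupy positions 1–2 → each gets rank 1.
The 2 values of 423 occupy positions 4–5 → each gets rank 4.
The 3 values of 542 occupy positions 6–8 → each gets rank 6.
Hana has value 542 ms → rank 6.

6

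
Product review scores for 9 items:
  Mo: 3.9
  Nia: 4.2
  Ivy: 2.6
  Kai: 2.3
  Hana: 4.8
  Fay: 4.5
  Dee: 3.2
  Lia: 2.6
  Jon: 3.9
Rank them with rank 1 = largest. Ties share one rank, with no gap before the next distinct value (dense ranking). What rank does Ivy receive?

6

Sorted (descending): 4.8, 4.5, 4.2, 3.9, 3.9, 3.2, 2.6, 2.6, 2.3
The 2 values of 3.9 share dense rank 4.
The 2 values of 2.6 share dense rank 6.
Remaining distinct values take the next consecutive integers.
Ivy has value 2.6 → rank 6.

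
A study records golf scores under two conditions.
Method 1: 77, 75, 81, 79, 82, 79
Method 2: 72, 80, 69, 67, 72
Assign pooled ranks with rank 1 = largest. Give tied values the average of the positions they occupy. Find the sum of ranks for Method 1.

Sorted (descending): 82, 81, 80, 79, 79, 77, 75, 72, 72, 69, 67
The 2 values of 79 occupy positions 4–5 → average rank (4+5)/2 = 4.5.
The 2 values of 72 occupy positions 8–9 → average rank (8+9)/2 = 8.5.
Method 1 values → pooled ranks: 77→6, 75→7, 81→2, 79→4.5, 82→1, 79→4.5
Rank sum = 6 + 7 + 2 + 4.5 + 1 + 4.5 = 25

25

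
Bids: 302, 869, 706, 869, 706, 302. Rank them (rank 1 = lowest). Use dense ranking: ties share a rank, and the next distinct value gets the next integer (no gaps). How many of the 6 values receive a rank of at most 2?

4

Sorted (ascending): 302, 302, 706, 706, 869, 869
The 2 values of 302 share dense rank 1.
The 2 values of 706 share dense rank 2.
The 2 values of 869 share dense rank 3.
Ranks ≤ 2: {1, 1, 2, 2} → 4 values.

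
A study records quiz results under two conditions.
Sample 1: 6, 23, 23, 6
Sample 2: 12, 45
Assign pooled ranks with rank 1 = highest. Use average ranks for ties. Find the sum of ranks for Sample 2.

5

Sorted (descending): 45, 23, 23, 12, 6, 6
The 2 values of 23 occupy positions 2–3 → average rank (2+3)/2 = 2.5.
The 2 values of 6 occupy positions 5–6 → average rank (5+6)/2 = 5.5.
Sample 2 values → pooled ranks: 12→4, 45→1
Rank sum = 4 + 1 = 5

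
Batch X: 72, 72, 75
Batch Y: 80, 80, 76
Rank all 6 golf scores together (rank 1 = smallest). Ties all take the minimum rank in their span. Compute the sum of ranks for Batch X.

Sorted (ascending): 72, 72, 75, 76, 80, 80
The 2 values of 72 occupy positions 1–2 → each gets rank 1.
The 2 values of 80 occupy positions 5–6 → each gets rank 5.
Batch X values → pooled ranks: 72→1, 72→1, 75→3
Rank sum = 1 + 1 + 3 = 5

5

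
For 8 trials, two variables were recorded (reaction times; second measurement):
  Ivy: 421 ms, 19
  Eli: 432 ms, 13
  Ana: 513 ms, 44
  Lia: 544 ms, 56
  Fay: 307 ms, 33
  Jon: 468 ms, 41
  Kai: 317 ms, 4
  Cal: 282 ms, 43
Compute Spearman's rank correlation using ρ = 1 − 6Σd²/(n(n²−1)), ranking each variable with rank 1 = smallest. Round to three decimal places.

Ranks of variable 1: 4, 5, 7, 8, 2, 6, 3, 1
Ranks of variable 2: 3, 2, 7, 8, 4, 5, 1, 6
d = r₁ − r₂: 1, 3, 0, 0, -2, 1, 2, -5
d²: 1, 9, 0, 0, 4, 1, 4, 25; Σd² = 44
ρ = 1 − 6·44/(8·63) = 1 − 264/504 = 0.476

0.476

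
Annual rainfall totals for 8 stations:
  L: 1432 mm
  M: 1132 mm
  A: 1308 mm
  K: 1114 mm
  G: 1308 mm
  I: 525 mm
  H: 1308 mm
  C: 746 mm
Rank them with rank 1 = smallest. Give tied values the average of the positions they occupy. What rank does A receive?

6

Sorted (ascending): 525, 746, 1114, 1132, 1308, 1308, 1308, 1432
The 3 values of 1308 occupy positions 5–7 → average rank 6.
A has value 1308 mm → rank 6.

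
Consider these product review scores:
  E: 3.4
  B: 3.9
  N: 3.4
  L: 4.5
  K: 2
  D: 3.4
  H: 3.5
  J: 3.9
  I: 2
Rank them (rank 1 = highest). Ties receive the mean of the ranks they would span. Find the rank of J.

2.5

Sorted (descending): 4.5, 3.9, 3.9, 3.5, 3.4, 3.4, 3.4, 2, 2
The 2 values of 3.9 occupy positions 2–3 → average rank (2+3)/2 = 2.5.
The 3 values of 3.4 occupy positions 5–7 → average rank 6.
The 2 values of 2 occupy positions 8–9 → average rank (8+9)/2 = 8.5.
J has value 3.9 → rank 2.5.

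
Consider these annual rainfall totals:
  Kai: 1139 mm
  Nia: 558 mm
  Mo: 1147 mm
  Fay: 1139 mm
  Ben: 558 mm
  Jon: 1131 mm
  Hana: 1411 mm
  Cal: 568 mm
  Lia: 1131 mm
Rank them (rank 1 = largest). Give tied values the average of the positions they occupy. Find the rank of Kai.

3.5

Sorted (descending): 1411, 1147, 1139, 1139, 1131, 1131, 568, 558, 558
The 2 values of 1139 occupy positions 3–4 → average rank (3+4)/2 = 3.5.
The 2 values of 1131 occupy positions 5–6 → average rank (5+6)/2 = 5.5.
The 2 values of 558 occupy positions 8–9 → average rank (8+9)/2 = 8.5.
Kai has value 1139 mm → rank 3.5.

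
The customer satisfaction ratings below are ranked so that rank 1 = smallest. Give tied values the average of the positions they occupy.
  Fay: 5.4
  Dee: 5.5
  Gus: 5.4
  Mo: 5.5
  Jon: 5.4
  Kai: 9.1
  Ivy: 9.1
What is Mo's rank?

4.5

Sorted (ascending): 5.4, 5.4, 5.4, 5.5, 5.5, 9.1, 9.1
The 3 values of 5.4 occupy positions 1–3 → average rank 2.
The 2 values of 5.5 occupy positions 4–5 → average rank (4+5)/2 = 4.5.
The 2 values of 9.1 occupy positions 6–7 → average rank (6+7)/2 = 6.5.
Mo has value 5.5 → rank 4.5.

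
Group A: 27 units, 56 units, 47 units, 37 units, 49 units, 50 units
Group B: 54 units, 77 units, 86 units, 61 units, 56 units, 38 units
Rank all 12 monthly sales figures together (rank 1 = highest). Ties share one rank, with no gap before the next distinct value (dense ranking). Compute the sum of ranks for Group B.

24

Sorted (descending): 86, 77, 61, 56, 56, 54, 50, 49, 47, 38, 37, 27
The 2 values of 56 share dense rank 4.
Remaining distinct values take the next consecutive integers.
Group B values → pooled ranks: 54→5, 77→2, 86→1, 61→3, 56→4, 38→9
Rank sum = 5 + 2 + 1 + 3 + 4 + 9 = 24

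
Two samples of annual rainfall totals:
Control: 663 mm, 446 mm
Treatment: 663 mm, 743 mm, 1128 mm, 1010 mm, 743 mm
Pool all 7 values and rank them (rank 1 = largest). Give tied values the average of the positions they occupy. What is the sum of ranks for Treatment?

15.5

Sorted (descending): 1128, 1010, 743, 743, 663, 663, 446
The 2 values of 743 occupy positions 3–4 → average rank (3+4)/2 = 3.5.
The 2 values of 663 occupy positions 5–6 → average rank (5+6)/2 = 5.5.
Treatment values → pooled ranks: 663→5.5, 743→3.5, 1128→1, 1010→2, 743→3.5
Rank sum = 5.5 + 3.5 + 1 + 2 + 3.5 = 15.5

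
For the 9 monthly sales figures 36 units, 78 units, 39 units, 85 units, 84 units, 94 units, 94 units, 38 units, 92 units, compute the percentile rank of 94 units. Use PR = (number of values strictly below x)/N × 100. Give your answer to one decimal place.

77.8

N = 9.
Strictly below 94: 7. Equal to 94: 2.
PR = 7/9 × 100 = 77.8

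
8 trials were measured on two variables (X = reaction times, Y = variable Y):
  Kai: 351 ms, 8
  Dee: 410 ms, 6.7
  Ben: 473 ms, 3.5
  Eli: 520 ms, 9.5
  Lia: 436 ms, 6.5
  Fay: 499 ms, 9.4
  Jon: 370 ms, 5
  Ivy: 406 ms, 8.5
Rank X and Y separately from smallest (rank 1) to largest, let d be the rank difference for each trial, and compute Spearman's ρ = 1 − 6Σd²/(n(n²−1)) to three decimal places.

Ranks of variable 1: 1, 4, 6, 8, 5, 7, 2, 3
Ranks of variable 2: 5, 4, 1, 8, 3, 7, 2, 6
d = r₁ − r₂: -4, 0, 5, 0, 2, 0, 0, -3
d²: 16, 0, 25, 0, 4, 0, 0, 9; Σd² = 54
ρ = 1 − 6·54/(8·63) = 1 − 324/504 = 0.357

0.357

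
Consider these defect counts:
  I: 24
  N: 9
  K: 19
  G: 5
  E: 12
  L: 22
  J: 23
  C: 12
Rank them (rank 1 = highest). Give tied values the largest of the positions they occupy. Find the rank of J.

2

Sorted (descending): 24, 23, 22, 19, 12, 12, 9, 5
The 2 values of 12 occupy positions 5–6 → each gets rank 6.
J has value 23 → rank 2.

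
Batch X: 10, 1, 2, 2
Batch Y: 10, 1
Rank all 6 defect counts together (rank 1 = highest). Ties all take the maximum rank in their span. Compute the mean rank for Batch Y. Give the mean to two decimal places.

Sorted (descending): 10, 10, 2, 2, 1, 1
The 2 values of 10 occupy positions 1–2 → each gets rank 2.
The 2 values of 2 occupy positions 3–4 → each gets rank 4.
The 2 values of 1 occupy positions 5–6 → each gets rank 6.
Batch Y values → pooled ranks: 10→2, 1→6
Mean rank = (2 + 6) / 2 = 4.00

4.00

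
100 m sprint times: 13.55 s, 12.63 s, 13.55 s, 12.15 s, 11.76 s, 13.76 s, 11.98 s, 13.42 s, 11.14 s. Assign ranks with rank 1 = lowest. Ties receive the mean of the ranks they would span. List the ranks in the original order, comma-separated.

Sorted (ascending): 11.14, 11.76, 11.98, 12.15, 12.63, 13.42, 13.55, 13.55, 13.76
The 2 values of 13.55 occupy positions 7–8 → average rank (7+8)/2 = 7.5.

7.5, 5, 7.5, 4, 2, 9, 3, 6, 1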